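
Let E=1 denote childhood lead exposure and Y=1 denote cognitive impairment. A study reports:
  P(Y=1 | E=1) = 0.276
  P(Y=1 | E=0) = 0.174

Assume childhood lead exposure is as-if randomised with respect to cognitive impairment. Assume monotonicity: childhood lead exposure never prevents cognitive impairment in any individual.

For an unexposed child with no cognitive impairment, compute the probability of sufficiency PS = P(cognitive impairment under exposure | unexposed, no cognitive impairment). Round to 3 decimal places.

PS ≈ 0.123

Let p₁ = 0.276, p₀ = 0.174.
Under exogeneity and monotonicity, PS = (p₁ − p₀) / (1 − p₀).
PS = (0.276 − 0.174) / (1 − 0.174) = 0.102 / 0.826 ≈ 0.1235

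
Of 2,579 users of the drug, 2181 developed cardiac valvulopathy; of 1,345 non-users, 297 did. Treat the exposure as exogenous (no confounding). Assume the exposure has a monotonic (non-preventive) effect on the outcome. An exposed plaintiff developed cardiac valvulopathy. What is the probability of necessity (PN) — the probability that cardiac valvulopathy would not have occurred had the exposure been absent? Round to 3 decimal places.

PN ≈ 0.739

p₁ = P(outcome | exposed) = 2181/2579 = 0.84568
p₀ = P(outcome | unexposed) = 297/1345 = 0.22082
Under exogeneity and monotonicity, PN = (p₁ − p₀) / p₁.
PN = (0.84568 − 0.22082) / 0.84568 = 0.62486 / 0.84568 ≈ 0.7389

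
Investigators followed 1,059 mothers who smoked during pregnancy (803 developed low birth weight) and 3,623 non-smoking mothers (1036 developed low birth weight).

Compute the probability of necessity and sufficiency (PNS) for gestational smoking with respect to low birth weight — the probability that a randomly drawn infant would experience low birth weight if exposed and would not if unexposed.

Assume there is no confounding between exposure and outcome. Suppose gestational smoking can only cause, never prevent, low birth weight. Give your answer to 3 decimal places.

p₁ = P(outcome | exposed) = 803/1059 = 0.75826
p₀ = P(outcome | unexposed) = 1036/3623 = 0.28595
Under exogeneity and monotonicity, PNS = p₁ − p₀.
PNS = 0.75826 − 0.28595 = 0.47231

PNS ≈ 0.472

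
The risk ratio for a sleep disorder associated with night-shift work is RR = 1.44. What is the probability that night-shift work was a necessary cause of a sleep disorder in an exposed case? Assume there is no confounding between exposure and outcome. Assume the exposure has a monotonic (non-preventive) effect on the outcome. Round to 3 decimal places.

PN ≈ 0.306

Under exogeneity and monotonicity, PN = (RR − 1) / RR = 1 − 1/RR.
PN = (1.44 − 1) / 1.44 = 0.44 / 1.44 ≈ 0.3056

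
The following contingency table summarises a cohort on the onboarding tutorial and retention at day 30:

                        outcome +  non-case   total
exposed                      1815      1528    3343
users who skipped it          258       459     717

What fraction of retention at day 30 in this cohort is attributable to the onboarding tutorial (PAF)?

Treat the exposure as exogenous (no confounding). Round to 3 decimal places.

p₁ = P(outcome | exposed) = 1815/3343 = 0.54293
p₀ = P(outcome | unexposed) = 258/717 = 0.35983
Exposure prevalence π = 3343/4060 = 0.8234; overall risk P(Y=1) = 0.51059.
Under exogeneity, PAF = [P(Y=1) − p₀]/P(Y=1).
PAF = (0.51059 − 0.35983) / 0.51059 ≈ 0.2953

PAF ≈ 0.295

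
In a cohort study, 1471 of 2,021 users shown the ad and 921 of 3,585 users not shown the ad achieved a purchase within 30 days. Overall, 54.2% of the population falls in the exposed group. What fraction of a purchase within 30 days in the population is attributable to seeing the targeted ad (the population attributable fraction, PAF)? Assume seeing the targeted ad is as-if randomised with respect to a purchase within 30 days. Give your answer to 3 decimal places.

p₁ = P(outcome | exposed) = 1471/2021 = 0.72786
p₀ = P(outcome | unexposed) = 921/3585 = 0.2569
Overall risk P(Y=1) = π·p₁ + (1−π)·p₀ = 0.542×0.72786 + 0.458×0.2569 = 0.51216.
Under exogeneity, PAF = [P(Y=1) − p₀] / P(Y=1).
PAF = (0.51216 − 0.2569) / 0.51216 ≈ 0.4984

PAF ≈ 0.498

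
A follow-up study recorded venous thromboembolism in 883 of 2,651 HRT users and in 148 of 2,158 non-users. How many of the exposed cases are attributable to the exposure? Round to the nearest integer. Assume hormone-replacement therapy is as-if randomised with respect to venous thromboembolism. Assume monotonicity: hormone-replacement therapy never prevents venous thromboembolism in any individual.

p₁ = P(outcome | exposed) = 883/2651 = 0.33308
p₀ = P(outcome | unexposed) = 148/2158 = 0.068582
PN = (p₁ − p₀)/p₁ = (0.33308 − 0.068582) / 0.33308 ≈ 0.79410.
Attributable cases ≈ PN × (exposed cases) = 0.79410 × 883 ≈ 701.19.

about 701 cases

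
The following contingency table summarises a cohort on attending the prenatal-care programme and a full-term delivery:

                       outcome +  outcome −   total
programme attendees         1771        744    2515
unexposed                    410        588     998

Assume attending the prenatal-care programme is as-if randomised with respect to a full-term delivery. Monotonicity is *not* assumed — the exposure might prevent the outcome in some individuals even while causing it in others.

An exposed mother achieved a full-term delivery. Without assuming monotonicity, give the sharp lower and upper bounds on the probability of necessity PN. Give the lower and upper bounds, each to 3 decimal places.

p₁ = P(outcome | exposed) = 1771/2515 = 0.70417
p₀ = P(outcome | unexposed) = 410/998 = 0.41082
Under exogeneity alone the bounds on PN are max{0,(p₁−p₀)/p₁} ≤ PN ≤ min{1,(1−p₀)/p₁}.
  lower = (p₁ − p₀)/p₁ = 0.29335 / 0.70417 ≈ 0.4166
  upper = min{1, (1 − p₀)/p₁} = 0.58918 / 0.70417 ≈ 0.8367

0.417 ≤ PN ≤ 0.837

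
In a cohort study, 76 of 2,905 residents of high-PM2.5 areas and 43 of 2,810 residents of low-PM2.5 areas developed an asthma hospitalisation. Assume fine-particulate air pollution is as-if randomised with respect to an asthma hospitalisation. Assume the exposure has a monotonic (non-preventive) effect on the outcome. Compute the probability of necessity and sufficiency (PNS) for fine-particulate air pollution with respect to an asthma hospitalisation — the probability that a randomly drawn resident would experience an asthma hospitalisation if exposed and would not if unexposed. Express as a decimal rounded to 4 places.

PNS ≈ 0.0109

p₁ = P(outcome | exposed) = 76/2905 = 0.026162
p₀ = P(outcome | unexposed) = 43/2810 = 0.015302
Under exogeneity and monotonicity, PNS = p₁ − p₀.
PNS = 0.026162 − 0.015302 = 0.010859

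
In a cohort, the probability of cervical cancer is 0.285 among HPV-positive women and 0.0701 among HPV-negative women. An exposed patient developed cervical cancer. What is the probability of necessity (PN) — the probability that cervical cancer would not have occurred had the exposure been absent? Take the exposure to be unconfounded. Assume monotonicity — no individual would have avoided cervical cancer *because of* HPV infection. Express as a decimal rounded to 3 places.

Let p₁ = 0.285, p₀ = 0.0701.
Under exogeneity and monotonicity, PN = (p₁ − p₀) / p₁.
PN = (0.285 − 0.0701) / 0.285 = 0.2149 / 0.285 ≈ 0.7540

PN ≈ 0.754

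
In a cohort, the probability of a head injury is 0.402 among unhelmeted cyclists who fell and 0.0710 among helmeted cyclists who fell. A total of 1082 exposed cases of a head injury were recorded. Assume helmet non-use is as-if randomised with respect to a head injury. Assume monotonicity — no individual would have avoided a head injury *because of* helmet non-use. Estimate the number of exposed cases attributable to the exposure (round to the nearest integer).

Let p₁ = 0.402, p₀ = 0.071.
PN = (p₁ − p₀)/p₁ = (0.402 − 0.071) / 0.402 ≈ 0.82338.
Attributable cases ≈ PN × (exposed cases) = 0.82338 × 1082 ≈ 890.90.

about 891 cases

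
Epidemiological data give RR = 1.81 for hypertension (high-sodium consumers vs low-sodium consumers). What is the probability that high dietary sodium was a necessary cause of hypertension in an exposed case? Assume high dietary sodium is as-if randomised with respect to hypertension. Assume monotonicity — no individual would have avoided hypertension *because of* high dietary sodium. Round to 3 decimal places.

PN ≈ 0.448

Under exogeneity and monotonicity, PN = (RR − 1) / RR = 1 − 1/RR.
PN = (1.81 − 1) / 1.81 = 0.81 / 1.81 ≈ 0.4475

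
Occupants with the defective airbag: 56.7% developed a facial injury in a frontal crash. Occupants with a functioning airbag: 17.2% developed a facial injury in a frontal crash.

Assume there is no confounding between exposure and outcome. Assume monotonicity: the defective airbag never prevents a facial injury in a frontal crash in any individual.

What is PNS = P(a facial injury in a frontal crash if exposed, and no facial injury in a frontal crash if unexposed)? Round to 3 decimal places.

PNS ≈ 0.395

p₁ = 0.567, p₀ = 0.172.
Under exogeneity and monotonicity, PNS = p₁ − p₀.
PNS = 0.567 − 0.172 = 0.395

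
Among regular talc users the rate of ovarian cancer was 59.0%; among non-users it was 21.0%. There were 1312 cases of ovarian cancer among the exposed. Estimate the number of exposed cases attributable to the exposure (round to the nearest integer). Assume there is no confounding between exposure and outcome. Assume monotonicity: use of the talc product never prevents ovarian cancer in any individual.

p₁ = 0.59, p₀ = 0.21.
PN = (p₁ − p₀)/p₁ = (0.59 − 0.21) / 0.59 ≈ 0.64407.
Attributable cases ≈ PN × (exposed cases) = 0.64407 × 1312 ≈ 845.02.

about 845 cases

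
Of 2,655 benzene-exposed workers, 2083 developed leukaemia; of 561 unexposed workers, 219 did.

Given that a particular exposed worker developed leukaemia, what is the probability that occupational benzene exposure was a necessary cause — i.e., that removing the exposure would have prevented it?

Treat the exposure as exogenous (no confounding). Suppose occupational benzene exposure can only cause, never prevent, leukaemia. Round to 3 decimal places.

PN ≈ 0.502

p₁ = P(outcome | exposed) = 2083/2655 = 0.78456
p₀ = P(outcome | unexposed) = 219/561 = 0.39037
Under exogeneity and monotonicity, PN = (p₁ − p₀) / p₁.
PN = (0.78456 − 0.39037) / 0.78456 = 0.39418 / 0.78456 ≈ 0.5024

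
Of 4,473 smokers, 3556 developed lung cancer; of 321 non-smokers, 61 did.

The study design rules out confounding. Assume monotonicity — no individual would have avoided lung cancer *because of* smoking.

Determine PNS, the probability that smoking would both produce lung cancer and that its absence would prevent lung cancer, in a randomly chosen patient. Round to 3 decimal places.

p₁ = P(outcome | exposed) = 3556/4473 = 0.79499
p₀ = P(outcome | unexposed) = 61/321 = 0.19003
Under exogeneity and monotonicity, PNS = p₁ − p₀.
PNS = 0.79499 − 0.19003 = 0.60496

PNS ≈ 0.605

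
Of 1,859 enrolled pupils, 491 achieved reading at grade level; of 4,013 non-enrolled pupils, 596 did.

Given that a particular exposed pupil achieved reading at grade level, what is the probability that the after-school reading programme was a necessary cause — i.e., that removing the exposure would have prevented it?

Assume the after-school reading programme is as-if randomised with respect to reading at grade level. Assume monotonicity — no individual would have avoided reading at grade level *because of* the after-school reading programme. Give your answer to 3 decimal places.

p₁ = P(outcome | exposed) = 491/1859 = 0.26412
p₀ = P(outcome | unexposed) = 596/4013 = 0.14852
Under exogeneity and monotonicity, PN = (p₁ − p₀) / p₁.
PN = (0.26412 − 0.14852) / 0.26412 = 0.1156 / 0.26412 ≈ 0.4377

PN ≈ 0.438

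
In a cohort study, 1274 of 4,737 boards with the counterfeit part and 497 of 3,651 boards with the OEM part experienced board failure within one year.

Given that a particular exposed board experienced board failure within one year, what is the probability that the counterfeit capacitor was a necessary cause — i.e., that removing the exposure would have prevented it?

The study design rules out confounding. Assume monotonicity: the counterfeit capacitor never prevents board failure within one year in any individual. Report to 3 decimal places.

p₁ = P(outcome | exposed) = 1274/4737 = 0.26895
p₀ = P(outcome | unexposed) = 497/3651 = 0.13613
Under exogeneity and monotonicity, PN = (p₁ − p₀) / p₁.
PN = (0.26895 − 0.13613) / 0.26895 = 0.13282 / 0.26895 ≈ 0.4939

PN ≈ 0.494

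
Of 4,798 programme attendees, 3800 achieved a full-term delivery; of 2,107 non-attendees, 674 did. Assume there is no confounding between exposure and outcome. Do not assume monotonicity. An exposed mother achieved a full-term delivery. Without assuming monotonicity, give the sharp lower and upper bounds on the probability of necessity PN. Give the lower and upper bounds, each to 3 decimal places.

p₁ = P(outcome | exposed) = 3800/4798 = 0.792
p₀ = P(outcome | unexposed) = 674/2107 = 0.31989
Under exogeneity alone the bounds on PN are max{0,(p₁−p₀)/p₁} ≤ PN ≤ min{1,(1−p₀)/p₁}.
  lower = (p₁ − p₀)/p₁ = 0.47211 / 0.792 ≈ 0.5961
  upper = min{1, (1 − p₀)/p₁} = 0.68011 / 0.792 ≈ 0.8587

0.596 ≤ PN ≤ 0.859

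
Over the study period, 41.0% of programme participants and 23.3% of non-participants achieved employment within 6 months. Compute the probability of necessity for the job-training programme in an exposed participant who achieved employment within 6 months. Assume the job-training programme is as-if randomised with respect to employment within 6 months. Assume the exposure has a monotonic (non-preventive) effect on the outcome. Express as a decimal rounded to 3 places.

p₁ = 0.41, p₀ = 0.233.
Under exogeneity and monotonicity, PN = (p₁ − p₀) / p₁.
PN = (0.41 − 0.233) / 0.41 = 0.177 / 0.41 ≈ 0.4317

PN ≈ 0.432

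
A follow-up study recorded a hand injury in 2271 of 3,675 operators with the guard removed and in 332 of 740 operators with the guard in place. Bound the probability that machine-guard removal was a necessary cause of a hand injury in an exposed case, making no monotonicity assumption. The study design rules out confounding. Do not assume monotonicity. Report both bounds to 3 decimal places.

p₁ = P(outcome | exposed) = 2271/3675 = 0.61796
p₀ = P(outcome | unexposed) = 332/740 = 0.44865
Under exogeneity alone the bounds on PN are max{0,(p₁−p₀)/p₁} ≤ PN ≤ min{1,(1−p₀)/p₁}.
  lower = (p₁ − p₀)/p₁ = 0.16931 / 0.61796 ≈ 0.2740
  upper = min{1, (1 − p₀)/p₁} = 0.55135 / 0.61796 ≈ 0.8922

0.274 ≤ PN ≤ 0.892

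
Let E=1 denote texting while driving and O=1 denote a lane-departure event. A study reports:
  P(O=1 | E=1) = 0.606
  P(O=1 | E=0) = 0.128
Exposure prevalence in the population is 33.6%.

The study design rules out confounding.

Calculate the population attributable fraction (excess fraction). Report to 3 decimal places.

Let p₁ = 0.606, p₀ = 0.128.
Overall risk P(Y=1) = π·p₁ + (1−π)·p₀ = 0.336×0.606 + 0.664×0.128 = 0.28861.
Under exogeneity, PAF = [P(Y=1) − p₀] / P(Y=1).
PAF = (0.28861 − 0.128) / 0.28861 ≈ 0.5565

PAF ≈ 0.556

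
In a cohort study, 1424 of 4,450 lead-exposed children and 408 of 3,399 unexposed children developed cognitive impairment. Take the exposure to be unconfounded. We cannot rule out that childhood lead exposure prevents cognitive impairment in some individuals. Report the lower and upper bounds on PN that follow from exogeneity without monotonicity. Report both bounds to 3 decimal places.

0.625 ≤ PN ≤ 1.000

p₁ = P(outcome | exposed) = 1424/4450 = 0.32
p₀ = P(outcome | unexposed) = 408/3399 = 0.12004
Under exogeneity alone the bounds on PN are max{0,(p₁−p₀)/p₁} ≤ PN ≤ min{1,(1−p₀)/p₁}.
  lower = (p₁ − p₀)/p₁ = 0.19996 / 0.32 ≈ 0.6249
  upper = min{1, (1 − p₀)/p₁} = 0.87996 / 0.32 ≈ 2.7499 → capped at 1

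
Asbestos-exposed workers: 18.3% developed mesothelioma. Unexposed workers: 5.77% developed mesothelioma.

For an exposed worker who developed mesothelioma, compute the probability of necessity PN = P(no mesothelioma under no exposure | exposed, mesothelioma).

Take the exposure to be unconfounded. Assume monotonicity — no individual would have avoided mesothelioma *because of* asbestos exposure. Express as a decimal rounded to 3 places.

PN ≈ 0.685

p₁ = 0.183, p₀ = 0.0577.
Under exogeneity and monotonicity, PN = (p₁ − p₀) / p₁.
PN = (0.183 − 0.0577) / 0.183 = 0.1253 / 0.183 ≈ 0.6847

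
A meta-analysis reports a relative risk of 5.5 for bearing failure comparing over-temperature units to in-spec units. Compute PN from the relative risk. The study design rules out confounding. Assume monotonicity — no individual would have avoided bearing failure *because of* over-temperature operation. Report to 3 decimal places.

Under exogeneity and monotonicity, PN = (RR − 1) / RR = 1 − 1/RR.
PN = (5.5 − 1) / 5.5 = 4.5 / 5.5 ≈ 0.8182

PN ≈ 0.818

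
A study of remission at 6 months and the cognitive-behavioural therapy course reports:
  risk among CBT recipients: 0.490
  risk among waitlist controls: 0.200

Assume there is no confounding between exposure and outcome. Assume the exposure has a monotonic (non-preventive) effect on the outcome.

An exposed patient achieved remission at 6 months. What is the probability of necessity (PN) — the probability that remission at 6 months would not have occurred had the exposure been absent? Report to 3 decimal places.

PN ≈ 0.592

Let p₁ = 0.49, p₀ = 0.2.
Under exogeneity and monotonicity, PN = (p₁ − p₀) / p₁.
PN = (0.49 − 0.2) / 0.49 = 0.29 / 0.49 ≈ 0.5918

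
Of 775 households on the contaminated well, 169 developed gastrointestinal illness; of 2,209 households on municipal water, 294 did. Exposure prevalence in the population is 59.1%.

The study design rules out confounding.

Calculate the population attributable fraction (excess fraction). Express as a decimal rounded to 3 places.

PAF ≈ 0.274

p₁ = P(outcome | exposed) = 169/775 = 0.21806
p₀ = P(outcome | unexposed) = 294/2209 = 0.13309
Overall risk P(Y=1) = π·p₁ + (1−π)·p₀ = 0.591×0.21806 + 0.409×0.13309 = 0.18331.
Under exogeneity, PAF = [P(Y=1) − p₀] / P(Y=1).
PAF = (0.18331 − 0.13309) / 0.18331 ≈ 0.2740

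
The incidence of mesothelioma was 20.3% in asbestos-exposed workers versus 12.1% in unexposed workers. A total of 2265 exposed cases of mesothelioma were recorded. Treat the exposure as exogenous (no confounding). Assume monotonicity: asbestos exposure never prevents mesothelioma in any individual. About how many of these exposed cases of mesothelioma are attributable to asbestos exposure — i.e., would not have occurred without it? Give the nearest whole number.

about 915 cases

p₁ = 0.203, p₀ = 0.121.
PN = (p₁ − p₀)/p₁ = (0.203 − 0.121) / 0.203 ≈ 0.40394.
Attributable cases ≈ PN × (exposed cases) = 0.40394 × 2265 ≈ 914.93.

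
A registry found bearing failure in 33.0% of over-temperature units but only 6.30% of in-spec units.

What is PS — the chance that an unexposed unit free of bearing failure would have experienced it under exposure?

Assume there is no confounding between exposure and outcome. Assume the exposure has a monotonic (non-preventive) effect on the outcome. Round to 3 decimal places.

PS ≈ 0.285

p₁ = 0.33, p₀ = 0.063.
Under exogeneity and monotonicity, PS = (p₁ − p₀) / (1 − p₀).
PS = (0.33 − 0.063) / (1 − 0.063) = 0.267 / 0.937 ≈ 0.2850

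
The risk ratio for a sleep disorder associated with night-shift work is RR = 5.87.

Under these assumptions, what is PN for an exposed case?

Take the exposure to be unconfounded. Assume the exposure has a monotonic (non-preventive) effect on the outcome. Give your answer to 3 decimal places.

Under exogeneity and monotonicity, PN = (RR − 1) / RR = 1 − 1/RR.
PN = (5.87 − 1) / 5.87 = 4.87 / 5.87 ≈ 0.8296

PN ≈ 0.830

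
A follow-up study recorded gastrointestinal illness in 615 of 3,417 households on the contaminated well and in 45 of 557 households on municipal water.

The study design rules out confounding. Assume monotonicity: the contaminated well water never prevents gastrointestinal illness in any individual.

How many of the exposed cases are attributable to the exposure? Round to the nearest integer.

p₁ = P(outcome | exposed) = 615/3417 = 0.17998
p₀ = P(outcome | unexposed) = 45/557 = 0.08079
PN = (p₁ − p₀)/p₁ = (0.17998 − 0.08079) / 0.17998 ≈ 0.55112.
Attributable cases ≈ PN × (exposed cases) = 0.55112 × 615 ≈ 338.94.

about 339 cases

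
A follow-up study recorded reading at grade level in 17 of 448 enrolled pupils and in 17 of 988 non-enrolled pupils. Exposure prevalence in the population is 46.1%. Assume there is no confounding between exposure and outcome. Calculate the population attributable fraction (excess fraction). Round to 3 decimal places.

PAF ≈ 0.357

p₁ = P(outcome | exposed) = 17/448 = 0.037946
p₀ = P(outcome | unexposed) = 17/988 = 0.017206
Overall risk P(Y=1) = π·p₁ + (1−π)·p₀ = 0.461×0.037946 + 0.539×0.017206 = 0.026768.
Under exogeneity, PAF = [P(Y=1) − p₀] / P(Y=1).
PAF = (0.026768 − 0.017206) / 0.026768 ≈ 0.3572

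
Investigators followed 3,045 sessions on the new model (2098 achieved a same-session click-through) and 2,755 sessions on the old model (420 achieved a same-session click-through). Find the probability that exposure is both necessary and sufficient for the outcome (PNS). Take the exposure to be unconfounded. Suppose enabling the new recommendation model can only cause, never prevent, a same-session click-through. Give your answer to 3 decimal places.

PNS ≈ 0.537

p₁ = P(outcome | exposed) = 2098/3045 = 0.689
p₀ = P(outcome | unexposed) = 420/2755 = 0.15245
Under exogeneity and monotonicity, PNS = p₁ − p₀.
PNS = 0.689 − 0.15245 = 0.53655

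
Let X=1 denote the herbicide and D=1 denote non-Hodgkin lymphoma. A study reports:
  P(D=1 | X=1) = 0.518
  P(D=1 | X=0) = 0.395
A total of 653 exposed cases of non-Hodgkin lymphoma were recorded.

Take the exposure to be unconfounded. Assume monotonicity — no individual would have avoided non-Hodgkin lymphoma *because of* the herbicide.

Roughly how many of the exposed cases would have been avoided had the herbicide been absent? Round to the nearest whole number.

about 155 cases

Let p₁ = 0.518, p₀ = 0.395.
PN = (p₁ − p₀)/p₁ = (0.518 − 0.395) / 0.518 ≈ 0.23745.
Attributable cases ≈ PN × (exposed cases) = 0.23745 × 653 ≈ 155.06.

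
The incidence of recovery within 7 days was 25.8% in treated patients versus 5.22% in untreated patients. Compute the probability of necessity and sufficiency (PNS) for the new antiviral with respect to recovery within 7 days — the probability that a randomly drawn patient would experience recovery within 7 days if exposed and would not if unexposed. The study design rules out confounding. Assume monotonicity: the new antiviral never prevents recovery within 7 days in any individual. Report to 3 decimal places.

PNS ≈ 0.206

p₁ = 0.258, p₀ = 0.0522.
Under exogeneity and monotonicity, PNS = p₁ − p₀.
PNS = 0.258 − 0.0522 = 0.2058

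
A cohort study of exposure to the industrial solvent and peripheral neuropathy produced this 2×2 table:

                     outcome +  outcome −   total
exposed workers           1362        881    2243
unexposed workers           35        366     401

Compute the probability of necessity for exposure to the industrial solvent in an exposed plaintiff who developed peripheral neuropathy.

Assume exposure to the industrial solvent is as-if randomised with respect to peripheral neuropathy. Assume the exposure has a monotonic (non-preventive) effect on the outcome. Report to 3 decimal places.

p₁ = P(outcome | exposed) = 1362/2243 = 0.60722
p₀ = P(outcome | unexposed) = 35/401 = 0.087282
Under exogeneity and monotonicity, PN = (p₁ − p₀)/p₁.
PN = (0.60722 − 0.087282) / 0.60722 ≈ 0.8563

PN ≈ 0.856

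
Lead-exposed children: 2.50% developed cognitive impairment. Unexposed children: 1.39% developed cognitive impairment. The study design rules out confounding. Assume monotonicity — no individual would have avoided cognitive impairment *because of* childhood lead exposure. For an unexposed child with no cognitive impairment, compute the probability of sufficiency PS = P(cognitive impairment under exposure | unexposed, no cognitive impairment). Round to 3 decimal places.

PS ≈ 0.011

p₁ = 0.025, p₀ = 0.0139.
Under exogeneity and monotonicity, PS = (p₁ − p₀) / (1 − p₀).
PS = (0.025 − 0.0139) / (1 − 0.0139) = 0.0111 / 0.9861 ≈ 0.0113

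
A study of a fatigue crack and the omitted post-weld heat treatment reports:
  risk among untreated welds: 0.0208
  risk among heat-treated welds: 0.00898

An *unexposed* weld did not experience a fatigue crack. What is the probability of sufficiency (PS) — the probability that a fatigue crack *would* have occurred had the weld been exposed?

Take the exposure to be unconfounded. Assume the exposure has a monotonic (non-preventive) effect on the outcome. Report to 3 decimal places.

PS ≈ 0.012

Let p₁ = 0.0208, p₀ = 0.00898.
Under exogeneity and monotonicity, PS = (p₁ − p₀) / (1 − p₀).
PS = (0.0208 − 0.00898) / (1 − 0.00898) = 0.01182 / 0.99102 ≈ 0.0119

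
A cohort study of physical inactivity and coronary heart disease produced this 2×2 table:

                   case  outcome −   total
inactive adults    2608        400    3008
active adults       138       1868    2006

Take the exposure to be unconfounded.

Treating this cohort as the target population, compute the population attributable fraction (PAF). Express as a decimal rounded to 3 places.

p₁ = P(outcome | exposed) = 2608/3008 = 0.86702
p₀ = P(outcome | unexposed) = 138/2006 = 0.068794
Exposure prevalence π = 3008/5014 = 0.59992; overall risk P(Y=1) = 0.54767.
Under exogeneity, PAF = [P(Y=1) − p₀]/P(Y=1).
PAF = (0.54767 − 0.068794) / 0.54767 ≈ 0.8744

PAF ≈ 0.874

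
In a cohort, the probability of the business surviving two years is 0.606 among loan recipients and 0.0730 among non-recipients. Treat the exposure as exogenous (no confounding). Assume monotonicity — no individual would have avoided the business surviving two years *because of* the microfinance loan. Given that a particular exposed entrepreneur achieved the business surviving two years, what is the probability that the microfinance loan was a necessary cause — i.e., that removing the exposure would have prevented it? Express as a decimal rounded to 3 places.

Let p₁ = 0.606, p₀ = 0.073.
Under exogeneity and monotonicity, PN = (p₁ − p₀) / p₁.
PN = (0.606 − 0.073) / 0.606 = 0.533 / 0.606 ≈ 0.8795

PN ≈ 0.880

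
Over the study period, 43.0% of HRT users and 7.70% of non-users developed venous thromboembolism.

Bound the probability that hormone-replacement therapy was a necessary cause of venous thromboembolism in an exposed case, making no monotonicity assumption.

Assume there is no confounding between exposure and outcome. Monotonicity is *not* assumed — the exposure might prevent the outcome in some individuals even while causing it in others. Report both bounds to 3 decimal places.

0.821 ≤ PN ≤ 1.000

p₁ = 0.43, p₀ = 0.077.
Under exogeneity alone the bounds on PN are max{0,(p₁−p₀)/p₁} ≤ PN ≤ min{1,(1−p₀)/p₁}.
  lower = (p₁ − p₀)/p₁ = 0.353 / 0.43 ≈ 0.8209
  upper = min{1, (1 − p₀)/p₁} = 0.923 / 0.43 ≈ 2.1465 → capped at 1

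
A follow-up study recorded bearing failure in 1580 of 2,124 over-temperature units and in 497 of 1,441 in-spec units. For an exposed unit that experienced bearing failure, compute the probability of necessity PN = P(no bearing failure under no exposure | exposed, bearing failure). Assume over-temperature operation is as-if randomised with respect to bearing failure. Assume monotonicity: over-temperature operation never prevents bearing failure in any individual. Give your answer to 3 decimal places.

PN ≈ 0.536

p₁ = P(outcome | exposed) = 1580/2124 = 0.74388
p₀ = P(outcome | unexposed) = 497/1441 = 0.3449
Under exogeneity and monotonicity, PN = (p₁ − p₀) / p₁.
PN = (0.74388 − 0.3449) / 0.74388 = 0.39898 / 0.74388 ≈ 0.5364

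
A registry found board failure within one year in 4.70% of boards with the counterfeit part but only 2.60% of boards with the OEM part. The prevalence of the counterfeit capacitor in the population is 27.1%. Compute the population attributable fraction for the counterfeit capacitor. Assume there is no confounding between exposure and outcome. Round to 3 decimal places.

PAF ≈ 0.180

p₁ = 0.047, p₀ = 0.026.
Overall risk P(Y=1) = π·p₁ + (1−π)·p₀ = 0.271×0.047 + 0.729×0.026 = 0.031691.
Under exogeneity, PAF = [P(Y=1) − p₀] / P(Y=1).
PAF = (0.031691 − 0.026) / 0.031691 ≈ 0.1796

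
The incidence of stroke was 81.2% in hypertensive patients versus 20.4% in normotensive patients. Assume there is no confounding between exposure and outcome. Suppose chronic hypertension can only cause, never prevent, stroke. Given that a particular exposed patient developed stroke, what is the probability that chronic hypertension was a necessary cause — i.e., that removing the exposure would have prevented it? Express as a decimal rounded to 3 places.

PN ≈ 0.749

p₁ = 0.812, p₀ = 0.204.
Under exogeneity and monotonicity, PN = (p₁ − p₀) / p₁.
PN = (0.812 − 0.204) / 0.812 = 0.608 / 0.812 ≈ 0.7488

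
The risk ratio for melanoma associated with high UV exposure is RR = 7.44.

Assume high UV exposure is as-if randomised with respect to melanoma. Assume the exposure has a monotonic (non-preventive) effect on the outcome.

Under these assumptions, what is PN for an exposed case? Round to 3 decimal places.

Under exogeneity and monotonicity, PN = (RR − 1) / RR = 1 − 1/RR.
PN = (7.44 − 1) / 7.44 = 6.44 / 7.44 ≈ 0.8656

PN ≈ 0.866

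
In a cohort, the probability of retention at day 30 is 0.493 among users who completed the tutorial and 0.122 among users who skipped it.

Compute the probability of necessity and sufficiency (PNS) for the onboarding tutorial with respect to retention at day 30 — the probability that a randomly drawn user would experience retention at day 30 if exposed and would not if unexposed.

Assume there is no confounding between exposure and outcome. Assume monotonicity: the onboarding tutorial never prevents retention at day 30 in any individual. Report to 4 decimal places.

Let p₁ = 0.493, p₀ = 0.122.
Under exogeneity and monotonicity, PNS = p₁ − p₀.
PNS = 0.493 − 0.122 = 0.371

PNS ≈ 0.3710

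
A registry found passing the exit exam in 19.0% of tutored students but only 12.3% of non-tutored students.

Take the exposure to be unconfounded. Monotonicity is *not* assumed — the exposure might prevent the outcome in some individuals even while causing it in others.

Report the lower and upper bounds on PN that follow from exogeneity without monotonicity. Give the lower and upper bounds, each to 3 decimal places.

p₁ = 0.19, p₀ = 0.123.
Under exogeneity alone the bounds on PN are max{0,(p₁−p₀)/p₁} ≤ PN ≤ min{1,(1−p₀)/p₁}.
  lower = (p₁ − p₀)/p₁ = 0.067 / 0.19 ≈ 0.3526
  upper = min{1, (1 − p₀)/p₁} = 0.877 / 0.19 ≈ 4.6158 → capped at 1

0.353 ≤ PN ≤ 1.000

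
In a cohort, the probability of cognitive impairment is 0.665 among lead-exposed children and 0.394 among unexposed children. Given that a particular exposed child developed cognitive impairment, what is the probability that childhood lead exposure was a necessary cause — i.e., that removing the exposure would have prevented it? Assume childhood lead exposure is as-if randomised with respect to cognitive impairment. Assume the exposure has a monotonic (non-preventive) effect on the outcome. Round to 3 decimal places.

PN ≈ 0.408

Let p₁ = 0.665, p₀ = 0.394.
Under exogeneity and monotonicity, PN = (p₁ − p₀) / p₁.
PN = (0.665 − 0.394) / 0.665 = 0.271 / 0.665 ≈ 0.4075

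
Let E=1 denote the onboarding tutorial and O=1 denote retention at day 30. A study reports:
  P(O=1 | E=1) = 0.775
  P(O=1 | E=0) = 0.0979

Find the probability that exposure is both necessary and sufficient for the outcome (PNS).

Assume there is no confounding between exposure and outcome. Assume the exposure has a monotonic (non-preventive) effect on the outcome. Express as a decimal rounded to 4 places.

PNS ≈ 0.6771

Let p₁ = 0.775, p₀ = 0.0979.
Under exogeneity and monotonicity, PNS = p₁ − p₀.
PNS = 0.775 − 0.0979 = 0.6771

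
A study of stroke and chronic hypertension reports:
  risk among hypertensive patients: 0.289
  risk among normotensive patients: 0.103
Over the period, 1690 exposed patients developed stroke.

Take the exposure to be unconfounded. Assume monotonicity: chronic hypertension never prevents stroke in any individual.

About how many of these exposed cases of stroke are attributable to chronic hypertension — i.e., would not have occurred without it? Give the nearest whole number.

Let p₁ = 0.289, p₀ = 0.103.
PN = (p₁ − p₀)/p₁ = (0.289 − 0.103) / 0.289 ≈ 0.64360.
Attributable cases ≈ PN × (exposed cases) = 0.64360 × 1690 ≈ 1087.68.

about 1088 cases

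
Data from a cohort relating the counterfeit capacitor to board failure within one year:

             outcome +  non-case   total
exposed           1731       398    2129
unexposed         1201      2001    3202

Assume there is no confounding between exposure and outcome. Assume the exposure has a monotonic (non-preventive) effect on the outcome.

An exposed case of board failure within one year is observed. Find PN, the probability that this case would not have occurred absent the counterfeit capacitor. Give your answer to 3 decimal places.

p₁ = P(outcome | exposed) = 1731/2129 = 0.81306
p₀ = P(outcome | unexposed) = 1201/3202 = 0.37508
Under exogeneity and monotonicity, PN = (p₁ − p₀)/p₁.
PN = (0.81306 − 0.37508) / 0.81306 ≈ 0.5387

PN ≈ 0.539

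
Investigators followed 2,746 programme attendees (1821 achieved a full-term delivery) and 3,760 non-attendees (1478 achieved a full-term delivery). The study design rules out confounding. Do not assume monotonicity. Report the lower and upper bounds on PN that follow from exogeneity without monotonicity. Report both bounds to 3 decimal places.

0.407 ≤ PN ≤ 0.915

p₁ = P(outcome | exposed) = 1821/2746 = 0.66315
p₀ = P(outcome | unexposed) = 1478/3760 = 0.39309
Under exogeneity alone the bounds on PN are max{0,(p₁−p₀)/p₁} ≤ PN ≤ min{1,(1−p₀)/p₁}.
  lower = (p₁ − p₀)/p₁ = 0.27006 / 0.66315 ≈ 0.4072
  upper = min{1, (1 − p₀)/p₁} = 0.60691 / 0.66315 ≈ 0.9152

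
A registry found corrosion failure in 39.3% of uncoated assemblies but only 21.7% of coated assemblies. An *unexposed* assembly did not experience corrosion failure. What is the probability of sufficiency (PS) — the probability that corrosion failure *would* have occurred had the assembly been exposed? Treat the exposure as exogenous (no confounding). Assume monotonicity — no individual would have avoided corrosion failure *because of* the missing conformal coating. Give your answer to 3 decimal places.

PS ≈ 0.225

p₁ = 0.393, p₀ = 0.217.
Under exogeneity and monotonicity, PS = (p₁ − p₀) / (1 − p₀).
PS = (0.393 − 0.217) / (1 − 0.217) = 0.176 / 0.783 ≈ 0.2248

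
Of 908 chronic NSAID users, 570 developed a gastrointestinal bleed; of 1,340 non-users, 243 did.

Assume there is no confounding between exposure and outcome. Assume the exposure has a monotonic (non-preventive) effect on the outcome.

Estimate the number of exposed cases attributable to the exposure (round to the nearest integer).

about 405 cases

p₁ = P(outcome | exposed) = 570/908 = 0.62775
p₀ = P(outcome | unexposed) = 243/1340 = 0.18134
PN = (p₁ − p₀)/p₁ = (0.62775 − 0.18134) / 0.62775 ≈ 0.71112.
Attributable cases ≈ PN × (exposed cases) = 0.71112 × 570 ≈ 405.34.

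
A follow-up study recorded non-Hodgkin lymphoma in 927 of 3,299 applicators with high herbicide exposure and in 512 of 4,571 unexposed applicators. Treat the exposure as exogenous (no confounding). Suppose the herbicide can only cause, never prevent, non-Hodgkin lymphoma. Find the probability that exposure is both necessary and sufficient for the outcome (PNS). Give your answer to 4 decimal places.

PNS ≈ 0.1690

p₁ = P(outcome | exposed) = 927/3299 = 0.28099
p₀ = P(outcome | unexposed) = 512/4571 = 0.11201
Under exogeneity and monotonicity, PNS = p₁ − p₀.
PNS = 0.28099 − 0.11201 = 0.16898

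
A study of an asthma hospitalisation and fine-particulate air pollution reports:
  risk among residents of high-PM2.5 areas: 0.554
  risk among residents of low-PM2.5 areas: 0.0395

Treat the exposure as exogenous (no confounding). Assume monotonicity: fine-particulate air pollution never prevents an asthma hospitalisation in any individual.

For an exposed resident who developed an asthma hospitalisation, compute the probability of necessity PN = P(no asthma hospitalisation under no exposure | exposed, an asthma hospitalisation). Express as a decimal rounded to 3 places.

PN ≈ 0.929

Let p₁ = 0.554, p₀ = 0.0395.
Under exogeneity and monotonicity, PN = (p₁ − p₀) / p₁.
PN = (0.554 − 0.0395) / 0.554 = 0.5145 / 0.554 ≈ 0.9287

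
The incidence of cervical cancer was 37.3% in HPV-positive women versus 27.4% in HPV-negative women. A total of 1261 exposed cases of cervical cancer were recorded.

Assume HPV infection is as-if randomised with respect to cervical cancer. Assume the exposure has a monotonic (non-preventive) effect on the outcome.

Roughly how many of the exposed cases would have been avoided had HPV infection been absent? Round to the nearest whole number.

about 335 cases

p₁ = 0.373, p₀ = 0.274.
PN = (p₁ − p₀)/p₁ = (0.373 − 0.274) / 0.373 ≈ 0.26542.
Attributable cases ≈ PN × (exposed cases) = 0.26542 × 1261 ≈ 334.69.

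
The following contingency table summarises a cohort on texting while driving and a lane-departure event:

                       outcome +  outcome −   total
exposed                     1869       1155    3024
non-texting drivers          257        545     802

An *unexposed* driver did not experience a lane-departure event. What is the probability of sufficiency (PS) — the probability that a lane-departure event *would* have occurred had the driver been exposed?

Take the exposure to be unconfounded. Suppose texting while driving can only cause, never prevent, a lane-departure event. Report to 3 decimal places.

PS ≈ 0.438

p₁ = P(outcome | exposed) = 1869/3024 = 0.61806
p₀ = P(outcome | unexposed) = 257/802 = 0.32045
Under exogeneity and monotonicity, PS = (p₁ − p₀) / (1 − p₀).
PS = (0.61806 − 0.32045) / (1 − 0.32045) = 0.29761 / 0.67955 ≈ 0.4379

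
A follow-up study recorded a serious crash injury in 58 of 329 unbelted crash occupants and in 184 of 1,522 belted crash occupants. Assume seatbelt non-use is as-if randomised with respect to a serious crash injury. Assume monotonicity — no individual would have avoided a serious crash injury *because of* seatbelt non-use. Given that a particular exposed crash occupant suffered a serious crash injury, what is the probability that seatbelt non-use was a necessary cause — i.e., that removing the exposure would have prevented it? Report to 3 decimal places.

PN ≈ 0.314

p₁ = P(outcome | exposed) = 58/329 = 0.17629
p₀ = P(outcome | unexposed) = 184/1522 = 0.12089
Under exogeneity and monotonicity, PN = (p₁ − p₀) / p₁.
PN = (0.17629 − 0.12089) / 0.17629 = 0.055398 / 0.17629 ≈ 0.3142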